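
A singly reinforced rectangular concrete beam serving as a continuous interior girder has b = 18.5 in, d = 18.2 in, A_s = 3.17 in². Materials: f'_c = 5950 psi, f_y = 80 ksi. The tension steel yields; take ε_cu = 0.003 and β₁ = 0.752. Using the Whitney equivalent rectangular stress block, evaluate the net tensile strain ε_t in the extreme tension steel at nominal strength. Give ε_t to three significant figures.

a = A_s f_y/(0.85 f'_c b) = 2.710 in.
β₁ = 0.752, so c = a/β₁ = 2.710/0.752 = 3.604 in.
From the linear strain diagram with ε_cu = 0.003: ε_t = 0.003 (d − c)/c = 0.003 × (18.2 − 3.604)/3.604 = 0.0121.
Since ε_t ≥ 0.005, the section is tension-controlled.

ε_t ≈ 0.0121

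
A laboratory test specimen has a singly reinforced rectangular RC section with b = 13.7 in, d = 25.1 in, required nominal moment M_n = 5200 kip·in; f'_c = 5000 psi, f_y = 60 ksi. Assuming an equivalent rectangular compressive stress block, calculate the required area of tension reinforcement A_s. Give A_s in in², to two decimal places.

From M_n = 0.85 f'_c a b (d − a/2):
a = d − √(d² − 2M_n/(0.85 f'_c b)) = 25.1 − √(25.1² − 2 × 5200/(0.85 × 5 × 13.7)) = 3.854 in.
A_s = 0.85 f'_c a b / f_y = 0.85 × 5 × 3.854 × 13.7 / 60 = 3.740 in².

A_s ≈ 3.74 in²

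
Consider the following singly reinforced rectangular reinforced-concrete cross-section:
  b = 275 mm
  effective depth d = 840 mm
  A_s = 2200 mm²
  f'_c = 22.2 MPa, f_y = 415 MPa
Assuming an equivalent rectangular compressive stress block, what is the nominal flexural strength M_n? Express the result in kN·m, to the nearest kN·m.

M_n ≈ 687 kN·m

T = A_s f_y = 2200 × 415 = 913000 N = 913 kN.
From C = T: a = T/(0.85 f'_c b) = 913000/(0.85 × 22.2 × 275) = 175.94 mm.
M_n = T(d − a/2) = 913 kN × (840 − 87.97) mm = 686.60 kN·m.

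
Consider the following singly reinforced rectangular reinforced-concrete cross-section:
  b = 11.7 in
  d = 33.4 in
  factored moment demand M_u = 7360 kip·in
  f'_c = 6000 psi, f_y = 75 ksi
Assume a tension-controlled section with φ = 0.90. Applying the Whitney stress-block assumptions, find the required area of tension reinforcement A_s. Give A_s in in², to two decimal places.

M_n = M_u/φ = 7360/0.90 = 8177.78 kip·in.
From M_n = 0.85 f'_c a b (d − a/2):
a = d − √(d² − 2M_n/(0.85 f'_c b)) = 33.4 − √(33.4² − 2 × 8177.78/(0.85 × 6 × 11.7)) = 4.392 in.
A_s = 0.85 f'_c a b / f_y = 0.85 × 6 × 4.392 × 11.7 / 75 = 3.494 in².

A_s ≈ 3.49 in²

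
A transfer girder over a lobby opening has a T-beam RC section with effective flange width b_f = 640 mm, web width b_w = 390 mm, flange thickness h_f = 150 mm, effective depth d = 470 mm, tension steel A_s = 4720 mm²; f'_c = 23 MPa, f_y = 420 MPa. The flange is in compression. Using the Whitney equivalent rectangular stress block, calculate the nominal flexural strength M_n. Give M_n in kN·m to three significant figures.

Tension: T = A_s f_y = 4720 × 420 = 1982400 N.
Try a within the flange: a = T/(0.85 f'_c b_f) = 1982400/(0.85 × 23 × 640) = 158.44 mm.
a = 158.44 > h_f = 150 mm: the block extends into the web. Split into flange-overhang and web parts.
C_f = 0.85 f'_c (b_f − b_w) h_f = 0.85 × 23 × (640 − 390) × 150 = 733125 N.
Remaining web compression depth: a_w = (T − C_f)/(0.85 f'_c b_w) = (1982400 − 733125)/(0.85 × 23 × 390) = 163.85 mm.
M_n = C_f(d − h_f/2) + (T − C_f)(d − a_w/2) = 733125 × (470 − 75) + 1249275 × (470 − 81.925) = 289.58 + 484.81 = 774.39 × 10⁶ N·mm.
M_n = 774.39 kN·m.

M_n ≈ 774 kN·m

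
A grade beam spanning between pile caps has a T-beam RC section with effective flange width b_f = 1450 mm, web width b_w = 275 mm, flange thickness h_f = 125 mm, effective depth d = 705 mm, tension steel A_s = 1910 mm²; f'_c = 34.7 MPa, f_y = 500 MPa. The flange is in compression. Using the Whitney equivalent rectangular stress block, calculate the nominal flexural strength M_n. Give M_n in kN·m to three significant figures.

Tension: T = A_s f_y = 1910 × 500 = 955000 N.
Try a within the flange: a = T/(0.85 f'_c b_f) = 955000/(0.85 × 34.7 × 1450) = 22.33 mm.
Since a = 22.33 ≤ h_f = 125 mm, the stress block lies entirely in the flange; analyse as a rectangular beam of width b_f.
M_n = T(d − a/2) = 955000 × (705 − 11.165) = 662.61 × 10⁶ N·mm.
M_n = 662.61 kN·m.

M_n ≈ 663 kN·m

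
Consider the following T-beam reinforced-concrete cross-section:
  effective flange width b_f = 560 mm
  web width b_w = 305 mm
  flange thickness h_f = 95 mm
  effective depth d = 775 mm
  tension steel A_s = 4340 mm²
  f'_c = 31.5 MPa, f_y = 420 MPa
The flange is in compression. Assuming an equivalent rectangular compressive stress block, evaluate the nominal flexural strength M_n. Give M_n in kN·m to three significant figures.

M_n ≈ 1300 kN·m

Tension: T = A_s f_y = 4340 × 420 = 1822800 N.
Try a within the flange: a = T/(0.85 f'_c b_f) = 1822800/(0.85 × 31.5 × 560) = 121.57 mm.
a = 121.57 > h_f = 95 mm: the block extends into the web. Split into flange-overhang and web parts.
C_f = 0.85 f'_c (b_f − b_w) h_f = 0.85 × 31.5 × (560 − 305) × 95 = 648624 N.
Remaining web compression depth: a_w = (T − C_f)/(0.85 f'_c b_w) = (1822800 − 648624)/(0.85 × 31.5 × 305) = 143.78 mm.
M_n = C_f(d − h_f/2) + (T − C_f)(d − a_w/2) = 648624 × (775 − 47.5) + 1174176 × (775 − 71.89) = 471.87 + 825.57 = 1297.44 × 10⁶ N·mm.
M_n = 1297.44 kN·m.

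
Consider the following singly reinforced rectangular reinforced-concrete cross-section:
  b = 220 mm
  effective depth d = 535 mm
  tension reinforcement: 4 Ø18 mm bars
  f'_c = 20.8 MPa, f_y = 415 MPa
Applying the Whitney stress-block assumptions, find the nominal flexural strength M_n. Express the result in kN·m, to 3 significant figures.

A_s = 4 × 254 = 1016 mm².
T = A_s f_y = 1016 × 415 = 421640 N = 421.64 kN.
From C = T: a = T/(0.85 f'_c b) = 421640/(0.85 × 20.8 × 220) = 108.40 mm.
M_n = T(d − a/2) = 421.64 kN × (535 − 54.2) mm = 202.72 kN·m.

M_n ≈ 203 kN·m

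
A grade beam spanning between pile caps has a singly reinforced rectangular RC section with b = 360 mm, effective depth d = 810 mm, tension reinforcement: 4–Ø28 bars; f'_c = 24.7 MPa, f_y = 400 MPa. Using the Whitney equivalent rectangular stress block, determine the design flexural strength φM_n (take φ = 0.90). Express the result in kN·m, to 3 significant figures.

A_s = 4 × 616 = 2464 mm².
T = A_s f_y = 2464 × 400 = 985600 N = 985.6 kN.
From C = T: a = T/(0.85 f'_c b) = 985600/(0.85 × 24.7 × 360) = 130.40 mm.
M_n = T(d − a/2) = 985.6 kN × (810 − 65.2) mm = 734.07 kN·m.
φM_n = 0.90 × 734.07 = 660.66 kN·m.

φM_n ≈ 661 kN·m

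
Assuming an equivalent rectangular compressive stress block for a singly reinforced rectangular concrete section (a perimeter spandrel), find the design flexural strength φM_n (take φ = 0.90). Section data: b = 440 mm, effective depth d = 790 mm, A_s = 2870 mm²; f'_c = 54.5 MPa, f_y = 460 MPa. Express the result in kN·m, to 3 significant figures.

φM_n ≈ 900 kN·m

T = A_s f_y = 2870 × 460 = 1320200 N = 1320.2 kN.
From C = T: a = T/(0.85 f'_c b) = 1320200/(0.85 × 54.5 × 440) = 64.77 mm.
M_n = T(d − a/2) = 1320.2 kN × (790 − 32.385) mm = 1000.20 kN·m.
φM_n = 0.90 × 1000.20 = 900.18 kN·m.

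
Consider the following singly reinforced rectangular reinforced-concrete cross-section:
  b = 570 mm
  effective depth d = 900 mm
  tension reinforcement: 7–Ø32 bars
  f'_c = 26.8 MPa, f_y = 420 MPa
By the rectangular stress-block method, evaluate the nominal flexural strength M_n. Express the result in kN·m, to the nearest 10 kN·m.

A_s = 7 × 804 = 5628 mm².
T = A_s f_y = 5628 × 420 = 2363760 N = 2363.76 kN.
From C = T: a = T/(0.85 f'_c b) = 2363760/(0.85 × 26.8 × 570) = 182.04 mm.
M_n = T(d − a/2) = 2363.76 kN × (900 − 91.02) mm = 1912.23 kN·m.

M_n ≈ 1910 kN·m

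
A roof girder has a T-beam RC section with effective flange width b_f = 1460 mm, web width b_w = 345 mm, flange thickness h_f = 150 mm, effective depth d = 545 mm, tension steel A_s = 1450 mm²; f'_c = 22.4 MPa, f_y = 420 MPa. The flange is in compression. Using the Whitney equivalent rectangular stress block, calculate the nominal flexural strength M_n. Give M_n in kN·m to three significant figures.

Tension: T = A_s f_y = 1450 × 420 = 609000 N.
Try a within the flange: a = T/(0.85 f'_c b_f) = 609000/(0.85 × 22.4 × 1460) = 21.91 mm.
Since a = 21.91 ≤ h_f = 150 mm, the stress block lies entirely in the flange; analyse as a rectangular beam of width b_f.
M_n = T(d − a/2) = 609000 × (545 − 10.955) = 325.23 × 10⁶ N·mm.
M_n = 325.23 kN·m.

M_n ≈ 325 kN·m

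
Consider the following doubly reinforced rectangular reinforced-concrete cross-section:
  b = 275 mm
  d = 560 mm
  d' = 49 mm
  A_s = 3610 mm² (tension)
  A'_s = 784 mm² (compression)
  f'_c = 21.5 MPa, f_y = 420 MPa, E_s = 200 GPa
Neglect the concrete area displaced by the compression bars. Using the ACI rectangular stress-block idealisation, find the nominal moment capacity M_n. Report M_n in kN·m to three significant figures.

Assume both tension and compression steel yield.
Net tension couple steel: A_s − A'_s = 2826 mm².
a = (A_s − A'_s) f_y / (0.85 f'_c b) = 1186920/(0.85 × 21.5 × 275) = 236.17 mm.
c = a/β₁ = 236.17/0.85 = 277.85 mm; ε'_s = 0.003(c − d')/c = 0.0025 ≥ f_y/E_s = 0.0021, so compression steel does yield.
M_n = (A_s − A'_s) f_y (d − a/2) + A'_s f_y (d − d') = [1186920 × (560 − 118.085) + 329280 × (560 − 49)] × 10⁻⁶ = 524.52 + 168.26 = 692.78 kN·m.

M_n ≈ 693 kN·m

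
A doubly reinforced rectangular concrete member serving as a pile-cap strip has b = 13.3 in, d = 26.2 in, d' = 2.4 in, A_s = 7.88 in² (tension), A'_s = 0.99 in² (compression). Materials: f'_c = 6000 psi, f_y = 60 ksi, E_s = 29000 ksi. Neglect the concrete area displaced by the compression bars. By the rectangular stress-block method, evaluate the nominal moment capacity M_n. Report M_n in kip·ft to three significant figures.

M_n ≈ 915 kip·ft

Assume both steels yield.
a = (A_s − A'_s) f_y/(0.85 f'_c b) = (7.88 − 0.99) × 60/(0.85 × 6 × 13.3) = 6.095 in.
c = a/β₁ = 6.095/0.75 = 8.127 in; ε'_s = 0.003(c − d')/c = 0.0021 ≥ ε_y = 0.0021, so the compression steel yields.
M_n = (A_s − A'_s) f_y (d − a/2) + A'_s f_y (d − d') = 413.4 × (26.2 − 3.0475) + 59.4 × (26.2 − 2.4) = 9571.2 + 1413.7 = 10984.9 kip·in = 10984.9/12 = 915.41 kip·ft.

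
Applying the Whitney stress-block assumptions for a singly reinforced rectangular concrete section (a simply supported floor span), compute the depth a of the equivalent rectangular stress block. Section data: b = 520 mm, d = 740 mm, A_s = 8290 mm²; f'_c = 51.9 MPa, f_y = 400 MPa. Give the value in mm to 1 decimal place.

T = A_s f_y = 8290 × 400 = 3316000 N = 3316 kN.
Setting C = 0.85 f'_c a b equal to T: a = 3316000/(0.85 × 51.9 × 520) = 144.6 mm.

a ≈ 144.6 mm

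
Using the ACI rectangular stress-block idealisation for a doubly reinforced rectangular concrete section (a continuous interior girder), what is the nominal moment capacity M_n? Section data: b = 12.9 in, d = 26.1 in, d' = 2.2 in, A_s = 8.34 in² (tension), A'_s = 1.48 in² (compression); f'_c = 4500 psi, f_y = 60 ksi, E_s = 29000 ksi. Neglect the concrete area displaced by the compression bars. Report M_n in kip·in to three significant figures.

M_n ≈ 11100 kip·in

Assume both steels yield.
a = (A_s − A'_s) f_y/(0.85 f'_c b) = (8.34 − 1.48) × 60/(0.85 × 4.5 × 12.9) = 8.342 in.
c = a/β₁ = 8.342/0.825 = 10.112 in; ε'_s = 0.003(c − d')/c = 0.0023 ≥ ε_y = 0.0021, so the compression steel yields.
M_n = (A_s − A'_s) f_y (d − a/2) + A'_s f_y (d − d') = 411.6 × (26.1 − 4.171) + 88.8 × (26.1 − 2.2) = 9026.0 + 2122.3 = 11148.3 kip·in.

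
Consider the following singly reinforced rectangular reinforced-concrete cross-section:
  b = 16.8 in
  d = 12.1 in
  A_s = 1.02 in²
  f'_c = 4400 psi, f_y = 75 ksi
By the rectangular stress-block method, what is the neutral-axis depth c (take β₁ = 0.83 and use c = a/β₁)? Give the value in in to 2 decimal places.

T = A_s f_y = 1.02 × 75 = 76.5 kips.
a = T/(0.85 f'_c b) = 76.5/(0.85 × 4.4 × 16.8) = 1.2175 in.
With β₁ = 0.83, c = a/β₁ = 1.2175/0.83 = 1.47 in.

c ≈ 1.47 in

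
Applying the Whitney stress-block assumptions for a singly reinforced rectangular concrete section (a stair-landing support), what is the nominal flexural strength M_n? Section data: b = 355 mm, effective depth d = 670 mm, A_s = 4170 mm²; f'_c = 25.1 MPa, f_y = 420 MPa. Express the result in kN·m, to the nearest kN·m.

T = A_s f_y = 4170 × 420 = 1751400 N = 1751.4 kN.
From C = T: a = T/(0.85 f'_c b) = 1751400/(0.85 × 25.1 × 355) = 231.24 mm.
M_n = T(d − a/2) = 1751.4 kN × (670 − 115.62) mm = 970.94 kN·m.

M_n ≈ 971 kN·m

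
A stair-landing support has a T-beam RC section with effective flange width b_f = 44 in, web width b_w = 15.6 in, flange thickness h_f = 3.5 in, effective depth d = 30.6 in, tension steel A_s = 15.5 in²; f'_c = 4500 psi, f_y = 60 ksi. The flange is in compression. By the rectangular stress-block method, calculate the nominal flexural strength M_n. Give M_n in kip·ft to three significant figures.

Tension: T = A_s f_y = 15.5 × 60 = 930 kips.
Try a within the flange: a = T/(0.85 f'_c b_f) = 930/(0.85 × 4.5 × 44) = 5.526 in.
a = 5.526 > h_f = 3.5 in: the block extends into the web. Split into flange-overhang and web parts.
C_f = 0.85 f'_c (b_f − b_w) h_f = 0.85 × 4.5 × (44 − 15.6) × 3.5 = 380.2 kips.
Remaining web compression depth: a_w = (T − C_f)/(0.85 f'_c b_w) = (930 − 380.2)/(0.85 × 4.5 × 15.6) = 9.214 in.
M_n = C_f(d − h_f/2) + (T − C_f)(d − a_w/2) = 380.2 × (30.6 − 1.75) + 549.8 × (30.6 − 4.607) = 10968.8 + 14291.0 = 25259.8 kip·in.
M_n = 25259.8/12 = 2104.98 kip·ft.

M_n ≈ 2100 kip·ft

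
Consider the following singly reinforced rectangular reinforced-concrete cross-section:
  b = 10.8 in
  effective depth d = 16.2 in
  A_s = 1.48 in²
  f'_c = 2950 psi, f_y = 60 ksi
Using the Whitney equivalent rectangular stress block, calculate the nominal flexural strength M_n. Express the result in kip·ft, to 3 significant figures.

T = A_s f_y = 1.48 × 60 = 88.8 kips.
a = T/(0.85 f'_c b) = 88.8/(0.85 × 2.95 × 10.8) = 3.279 in.
M_n = T(d − a/2) = 88.8 × (16.2 − 1.6395) = 1293.0 kip·in = 1293.0/12 = 107.75 kip·ft.

M_n ≈ 108 kip·ft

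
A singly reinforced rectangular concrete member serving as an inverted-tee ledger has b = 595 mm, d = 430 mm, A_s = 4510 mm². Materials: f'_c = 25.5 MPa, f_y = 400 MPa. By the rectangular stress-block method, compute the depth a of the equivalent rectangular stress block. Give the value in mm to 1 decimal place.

a ≈ 139.9 mm

T = A_s f_y = 4510 × 400 = 1804000 N = 1804 kN.
Setting C = 0.85 f'_c a b equal to T: a = 1804000/(0.85 × 25.5 × 595) = 139.9 mm.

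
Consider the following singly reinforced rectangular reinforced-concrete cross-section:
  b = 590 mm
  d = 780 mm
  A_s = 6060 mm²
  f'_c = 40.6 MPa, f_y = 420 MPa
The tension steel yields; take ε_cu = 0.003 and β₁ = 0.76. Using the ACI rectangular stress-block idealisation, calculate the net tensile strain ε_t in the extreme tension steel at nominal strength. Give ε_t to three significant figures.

a = A_s f_y/(0.85 f'_c b) = 125.00 mm.
β₁ = 0.76, so c = a/β₁ = 125.00/0.76 = 164.47 mm.
From the linear strain diagram with ε_cu = 0.003: ε_t = 0.003 (d − c)/c = 0.003 × (780 − 164.47)/164.47 = 0.0112.
Since ε_t ≥ 0.005, the section is tension-controlled.

ε_t ≈ 0.0112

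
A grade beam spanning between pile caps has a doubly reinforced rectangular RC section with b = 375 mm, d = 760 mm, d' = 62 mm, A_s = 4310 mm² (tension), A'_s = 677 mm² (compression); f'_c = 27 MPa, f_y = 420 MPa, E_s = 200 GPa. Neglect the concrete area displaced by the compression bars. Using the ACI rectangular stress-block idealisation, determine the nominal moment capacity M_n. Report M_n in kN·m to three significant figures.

Assume both tension and compression steel yield.
Net tension couple steel: A_s − A'_s = 3633 mm².
a = (A_s − A'_s) f_y / (0.85 f'_c b) = 1525860/(0.85 × 27 × 375) = 177.30 mm.
c = a/β₁ = 177.30/0.85 = 208.59 mm; ε'_s = 0.003(c − d')/c = 0.0021 ≥ f_y/E_s = 0.0021, so compression steel does yield.
M_n = (A_s − A'_s) f_y (d − a/2) + A'_s f_y (d − d') = [1525860 × (760 − 88.65) + 284340 × (760 − 62)] × 10⁻⁶ = 1024.39 + 198.47 = 1222.86 kN·m.

M_n ≈ 1220 kN·m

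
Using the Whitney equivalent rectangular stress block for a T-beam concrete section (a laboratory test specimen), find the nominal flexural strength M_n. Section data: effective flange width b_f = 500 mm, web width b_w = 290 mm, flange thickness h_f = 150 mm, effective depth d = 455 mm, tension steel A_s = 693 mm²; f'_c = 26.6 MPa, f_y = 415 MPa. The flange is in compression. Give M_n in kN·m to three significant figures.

M_n ≈ 127 kN·m

Tension: T = A_s f_y = 693 × 415 = 287595 N.
Try a within the flange: a = T/(0.85 f'_c b_f) = 287595/(0.85 × 26.6 × 500) = 25.44 mm.
Since a = 25.44 ≤ h_f = 150 mm, the stress block lies entirely in the flange; analyse as a rectangular beam of width b_f.
M_n = T(d − a/2) = 287595 × (455 − 12.72) = 127.20 × 10⁶ N·mm.
M_n = 127.20 kN·m.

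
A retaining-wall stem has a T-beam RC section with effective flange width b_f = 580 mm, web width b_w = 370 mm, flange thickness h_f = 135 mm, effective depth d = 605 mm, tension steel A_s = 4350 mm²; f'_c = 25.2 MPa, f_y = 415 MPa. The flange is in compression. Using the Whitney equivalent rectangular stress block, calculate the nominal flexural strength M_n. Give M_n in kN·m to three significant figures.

Tension: T = A_s f_y = 4350 × 415 = 1805250 N.
Try a within the flange: a = T/(0.85 f'_c b_f) = 1805250/(0.85 × 25.2 × 580) = 145.31 mm.
a = 145.31 > h_f = 135 mm: the block extends into the web. Split into flange-overhang and web parts.
C_f = 0.85 f'_c (b_f − b_w) h_f = 0.85 × 25.2 × (580 − 370) × 135 = 607257 N.
Remaining web compression depth: a_w = (T − C_f)/(0.85 f'_c b_w) = (1805250 − 607257)/(0.85 × 25.2 × 370) = 151.16 mm.
M_n = C_f(d − h_f/2) + (T − C_f)(d − a_w/2) = 607257 × (605 − 67.5) + 1197993 × (605 − 75.58) = 326.40 + 634.24 = 960.64 × 10⁶ N·mm.
M_n = 960.64 kN·m.

M_n ≈ 961 kN·m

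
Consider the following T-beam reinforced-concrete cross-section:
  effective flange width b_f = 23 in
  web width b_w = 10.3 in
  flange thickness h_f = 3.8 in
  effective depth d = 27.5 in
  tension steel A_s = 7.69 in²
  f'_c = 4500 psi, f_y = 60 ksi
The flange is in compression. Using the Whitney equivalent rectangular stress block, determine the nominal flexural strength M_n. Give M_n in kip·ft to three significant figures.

M_n ≈ 947 kip·ft

Tension: T = A_s f_y = 7.69 × 60 = 461.4 kips.
Try a within the flange: a = T/(0.85 f'_c b_f) = 461.4/(0.85 × 4.5 × 23) = 5.245 in.
a = 5.245 > h_f = 3.8 in: the block extends into the web. Split into flange-overhang and web parts.
C_f = 0.85 f'_c (b_f − b_w) h_f = 0.85 × 4.5 × (23 − 10.3) × 3.8 = 184.6 kips.
Remaining web compression depth: a_w = (T − C_f)/(0.85 f'_c b_w) = (461.4 − 184.6)/(0.85 × 4.5 × 10.3) = 7.026 in.
M_n = C_f(d − h_f/2) + (T − C_f)(d − a_w/2) = 184.6 × (27.5 − 1.9) + 276.8 × (27.5 − 3.513) = 4725.8 + 6639.6 = 11365.4 kip·in.
M_n = 11365.4/12 = 947.12 kip·ft.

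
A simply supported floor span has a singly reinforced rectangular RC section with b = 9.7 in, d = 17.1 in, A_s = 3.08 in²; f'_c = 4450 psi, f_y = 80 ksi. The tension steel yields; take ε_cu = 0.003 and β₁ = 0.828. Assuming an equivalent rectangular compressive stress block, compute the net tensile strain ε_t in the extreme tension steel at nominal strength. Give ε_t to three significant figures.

a = A_s f_y/(0.85 f'_c b) = 6.716 in.
β₁ = 0.828, so c = a/β₁ = 6.716/0.828 = 8.111 in.
From the linear strain diagram with ε_cu = 0.003: ε_t = 0.003 (d − c)/c = 0.003 × (17.1 − 8.111)/8.111 = 0.00332.
ε_t < 0.004 — the section is over-reinforced for flexure under ACI limits.

ε_t ≈ 0.00332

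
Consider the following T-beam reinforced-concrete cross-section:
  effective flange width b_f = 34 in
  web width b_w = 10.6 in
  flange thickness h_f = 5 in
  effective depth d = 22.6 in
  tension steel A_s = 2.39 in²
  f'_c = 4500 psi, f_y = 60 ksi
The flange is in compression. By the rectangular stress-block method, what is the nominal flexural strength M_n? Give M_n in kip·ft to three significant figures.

M_n ≈ 263 kip·ft

Tension: T = A_s f_y = 2.39 × 60 = 143.4 kips.
Try a within the flange: a = T/(0.85 f'_c b_f) = 143.4/(0.85 × 4.5 × 34) = 1.103 in.
Since a = 1.103 ≤ h_f = 5 in, the stress block lies entirely in the flange; analyse as a rectangular beam of width b_f.
M_n = T(d − a/2) = 143.4 × (22.6 − 0.5515) = 3161.8 kip·in.
M_n = 3161.8/12 = 263.48 kip·ft.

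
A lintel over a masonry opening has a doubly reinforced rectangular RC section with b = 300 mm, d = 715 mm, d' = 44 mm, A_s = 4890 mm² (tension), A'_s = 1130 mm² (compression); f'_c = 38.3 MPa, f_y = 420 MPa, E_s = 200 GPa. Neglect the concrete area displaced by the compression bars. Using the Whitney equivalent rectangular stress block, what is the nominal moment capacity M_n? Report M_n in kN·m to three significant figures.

M_n ≈ 1320 kN·m

Assume both tension and compression steel yield.
Net tension couple steel: A_s − A'_s = 3760 mm².
a = (A_s − A'_s) f_y / (0.85 f'_c b) = 1579200/(0.85 × 38.3 × 300) = 161.70 mm.
c = a/β₁ = 161.70/0.776 = 208.38 mm; ε'_s = 0.003(c − d')/c = 0.0024 ≥ f_y/E_s = 0.0021, so compression steel does yield.
M_n = (A_s − A'_s) f_y (d − a/2) + A'_s f_y (d − d') = [1579200 × (715 − 80.85) + 474600 × (715 − 44)] × 10⁻⁶ = 1001.45 + 318.46 = 1319.91 kN·m.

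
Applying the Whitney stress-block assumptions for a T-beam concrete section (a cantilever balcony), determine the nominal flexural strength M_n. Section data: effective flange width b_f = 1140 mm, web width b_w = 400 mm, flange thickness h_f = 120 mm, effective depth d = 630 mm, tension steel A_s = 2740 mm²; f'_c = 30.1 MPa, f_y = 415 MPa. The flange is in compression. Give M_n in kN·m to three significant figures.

M_n ≈ 694 kN·m

Tension: T = A_s f_y = 2740 × 415 = 1137100 N.
Try a within the flange: a = T/(0.85 f'_c b_f) = 1137100/(0.85 × 30.1 × 1140) = 38.99 mm.
Since a = 38.99 ≤ h_f = 120 mm, the stress block lies entirely in the flange; analyse as a rectangular beam of width b_f.
M_n = T(d − a/2) = 1137100 × (630 − 19.495) = 694.21 × 10⁶ N·mm.
M_n = 694.21 kN·m.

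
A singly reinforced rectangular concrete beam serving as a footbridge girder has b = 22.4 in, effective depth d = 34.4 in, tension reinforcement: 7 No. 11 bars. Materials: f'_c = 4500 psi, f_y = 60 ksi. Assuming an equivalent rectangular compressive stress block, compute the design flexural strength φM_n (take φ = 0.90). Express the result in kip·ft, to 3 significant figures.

A_s = 7 × 1.56 = 10.92 in².
T = A_s f_y = 10.92 × 60 = 655.2 kips.
a = T/(0.85 f'_c b) = 655.2/(0.85 × 4.5 × 22.4) = 7.647 in.
M_n = T(d − a/2) = 655.2 × (34.4 − 3.8235) = 20033.7 kip·in = 20033.7/12 = 1669.48 kip·ft.
φM_n = 0.90 × 1669.48 = 1502.53 kip·ft.

φM_n ≈ 1500 kip·ft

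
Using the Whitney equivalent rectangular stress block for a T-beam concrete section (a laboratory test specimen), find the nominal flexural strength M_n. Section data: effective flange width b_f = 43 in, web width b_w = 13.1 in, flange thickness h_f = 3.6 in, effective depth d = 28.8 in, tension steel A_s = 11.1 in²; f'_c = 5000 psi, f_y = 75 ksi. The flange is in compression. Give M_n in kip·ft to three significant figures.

Tension: T = A_s f_y = 11.1 × 75 = 832.5 kips.
Try a within the flange: a = T/(0.85 f'_c b_f) = 832.5/(0.85 × 5 × 43) = 4.555 in.
a = 4.555 > h_f = 3.6 in: the block extends into the web. Split into flange-overhang and web parts.
C_f = 0.85 f'_c (b_f − b_w) h_f = 0.85 × 5 × (43 − 13.1) × 3.6 = 457.5 kips.
Remaining web compression depth: a_w = (T − C_f)/(0.85 f'_c b_w) = (832.5 − 457.5)/(0.85 × 5 × 13.1) = 6.736 in.
M_n = C_f(d − h_f/2) + (T − C_f)(d − a_w/2) = 457.5 × (28.8 − 1.8) + 375 × (28.8 − 3.368) = 12352.5 + 9537.0 = 21889.5 kip·in.
M_n = 21889.5/12 = 1824.13 kip·ft.

M_n ≈ 1820 kip·ft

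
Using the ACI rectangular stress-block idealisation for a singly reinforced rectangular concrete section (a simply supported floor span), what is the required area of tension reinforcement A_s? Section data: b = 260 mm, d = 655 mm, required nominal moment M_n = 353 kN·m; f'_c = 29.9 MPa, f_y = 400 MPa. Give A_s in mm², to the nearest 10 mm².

A_s ≈ 1440 mm²

With M_n = 0.85 f'_c a b (d − a/2), solve the quadratic for a:
a = d − √(d² − 2M_n/(0.85 f'_c b)) = 655 − √(655² − 2 × 353×10⁶/(0.85 × 29.9 × 260)) = 87.39 mm.
A_s = 0.85 f'_c a b / f_y = 0.85 × 29.9 × 87.39 × 260 / 400 = 1443.7 mm².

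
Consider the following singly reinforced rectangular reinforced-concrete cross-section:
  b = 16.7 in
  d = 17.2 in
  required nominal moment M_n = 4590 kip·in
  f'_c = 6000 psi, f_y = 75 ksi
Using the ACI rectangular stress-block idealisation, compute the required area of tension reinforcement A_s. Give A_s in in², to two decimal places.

From M_n = 0.85 f'_c a b (d − a/2):
a = d − √(d² − 2M_n/(0.85 f'_c b)) = 17.2 − √(17.2² − 2 × 4590/(0.85 × 6 × 16.7)) = 3.487 in.
A_s = 0.85 f'_c a b / f_y = 0.85 × 6 × 3.487 × 16.7 / 75 = 3.960 in².

A_s ≈ 3.96 in²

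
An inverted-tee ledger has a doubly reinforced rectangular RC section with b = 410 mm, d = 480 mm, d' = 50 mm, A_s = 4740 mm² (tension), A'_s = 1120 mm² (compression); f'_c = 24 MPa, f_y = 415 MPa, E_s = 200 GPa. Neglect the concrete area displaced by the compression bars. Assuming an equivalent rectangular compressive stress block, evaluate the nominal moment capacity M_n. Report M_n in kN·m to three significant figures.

Assume both tension and compression steel yield.
Net tension couple steel: A_s − A'_s = 3620 mm².
a = (A_s − A'_s) f_y / (0.85 f'_c b) = 1502300/(0.85 × 24 × 410) = 179.62 mm.
c = a/β₁ = 179.62/0.85 = 211.32 mm; ε'_s = 0.003(c − d')/c = 0.0023 ≥ f_y/E_s = 0.0021, so compression steel does yield.
M_n = (A_s − A'_s) f_y (d − a/2) + A'_s f_y (d − d') = [1502300 × (480 − 89.81) + 464800 × (480 − 50)] × 10⁻⁶ = 586.18 + 199.86 = 786.04 kN·m.

M_n ≈ 786 kN·m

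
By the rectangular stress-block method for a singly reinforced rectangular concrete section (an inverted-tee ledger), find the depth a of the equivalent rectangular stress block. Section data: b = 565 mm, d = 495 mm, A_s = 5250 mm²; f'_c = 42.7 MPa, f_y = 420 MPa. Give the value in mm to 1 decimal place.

T = A_s f_y = 5250 × 420 = 2205000 N = 2205 kN.
Setting C = 0.85 f'_c a b equal to T: a = 2205000/(0.85 × 42.7 × 565) = 107.5 mm.

a ≈ 107.5 mm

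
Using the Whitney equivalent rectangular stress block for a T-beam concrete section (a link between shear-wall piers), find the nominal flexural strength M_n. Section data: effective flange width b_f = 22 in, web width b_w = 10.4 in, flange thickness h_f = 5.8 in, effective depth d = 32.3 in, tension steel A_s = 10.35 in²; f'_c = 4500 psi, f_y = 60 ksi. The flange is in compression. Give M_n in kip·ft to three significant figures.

Tension: T = A_s f_y = 10.35 × 60 = 621 kips.
Try a within the flange: a = T/(0.85 f'_c b_f) = 621/(0.85 × 4.5 × 22) = 7.380 in.
a = 7.380 > h_f = 5.8 in: the block extends into the web. Split into flange-overhang and web parts.
C_f = 0.85 f'_c (b_f − b_w) h_f = 0.85 × 4.5 × (22 − 10.4) × 5.8 = 257.3 kips.
Remaining web compression depth: a_w = (T − C_f)/(0.85 f'_c b_w) = (621 − 257.3)/(0.85 × 4.5 × 10.4) = 9.143 in.
M_n = C_f(d − h_f/2) + (T − C_f)(d − a_w/2) = 257.3 × (32.3 − 2.9) + 363.7 × (32.3 − 4.5715) = 7564.6 + 10084.9 = 17649.5 kip·in.
M_n = 17649.5/12 = 1470.79 kip·ft.

M_n ≈ 1470 kip·ft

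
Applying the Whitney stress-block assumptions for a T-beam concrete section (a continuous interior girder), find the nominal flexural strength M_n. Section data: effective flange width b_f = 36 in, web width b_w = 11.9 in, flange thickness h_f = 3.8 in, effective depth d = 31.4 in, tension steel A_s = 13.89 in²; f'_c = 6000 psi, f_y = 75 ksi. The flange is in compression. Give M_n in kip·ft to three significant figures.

Tension: T = A_s f_y = 13.89 × 75 = 1041.75 kips.
Try a within the flange: a = T/(0.85 f'_c b_f) = 1041.75/(0.85 × 6 × 36) = 5.674 in.
a = 5.674 > h_f = 3.8 in: the block extends into the web. Split into flange-overhang and web parts.
C_f = 0.85 f'_c (b_f − b_w) h_f = 0.85 × 6 × (36 − 11.9) × 3.8 = 467.1 kips.
Remaining web compression depth: a_w = (T − C_f)/(0.85 f'_c b_w) = (1041.75 − 467.1)/(0.85 × 6 × 11.9) = 9.469 in.
M_n = C_f(d − h_f/2) + (T − C_f)(d − a_w/2) = 467.1 × (31.4 − 1.9) + 574.65 × (31.4 − 4.7345) = 13779.5 + 15323.3 = 29102.8 kip·in.
M_n = 29102.8/12 = 2425.23 kip·ft.

M_n ≈ 2430 kip·ft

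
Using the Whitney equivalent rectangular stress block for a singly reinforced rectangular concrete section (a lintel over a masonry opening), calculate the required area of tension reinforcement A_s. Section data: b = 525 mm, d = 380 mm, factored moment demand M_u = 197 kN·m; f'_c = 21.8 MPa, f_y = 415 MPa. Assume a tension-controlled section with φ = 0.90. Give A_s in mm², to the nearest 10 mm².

M_n = M_u/φ = 197/0.90 = 218.889 kN·m.
With M_n = 0.85 f'_c a b (d − a/2), solve the quadratic for a:
a = d − √(d² − 2M_n/(0.85 f'_c b)) = 380 − √(380² − 2 × 218.889×10⁶/(0.85 × 21.8 × 525)) = 64.72 mm.
A_s = 0.85 f'_c a b / f_y = 0.85 × 21.8 × 64.72 × 525 / 415 = 1517.1 mm².

A_s ≈ 1520 mm²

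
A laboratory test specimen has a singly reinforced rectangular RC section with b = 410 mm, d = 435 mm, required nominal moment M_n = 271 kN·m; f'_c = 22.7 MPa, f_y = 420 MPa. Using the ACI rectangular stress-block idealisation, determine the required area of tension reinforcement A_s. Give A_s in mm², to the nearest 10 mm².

With M_n = 0.85 f'_c a b (d − a/2), solve the quadratic for a:
a = d − √(d² − 2M_n/(0.85 f'_c b)) = 435 − √(435² − 2 × 271×10⁶/(0.85 × 22.7 × 410)) = 87.56 mm.
A_s = 0.85 f'_c a b / f_y = 0.85 × 22.7 × 87.56 × 410 / 420 = 1649.2 mm².

A_s ≈ 1650 mm²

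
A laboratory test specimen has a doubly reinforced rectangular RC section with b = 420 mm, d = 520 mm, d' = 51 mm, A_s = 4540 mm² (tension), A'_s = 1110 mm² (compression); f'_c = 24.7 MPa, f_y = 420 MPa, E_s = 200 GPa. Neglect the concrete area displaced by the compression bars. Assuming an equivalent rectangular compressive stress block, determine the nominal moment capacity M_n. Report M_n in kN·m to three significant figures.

Assume both tension and compression steel yield.
Net tension couple steel: A_s − A'_s = 3430 mm².
a = (A_s − A'_s) f_y / (0.85 f'_c b) = 1440600/(0.85 × 24.7 × 420) = 163.37 mm.
c = a/β₁ = 163.37/0.85 = 192.20 mm; ε'_s = 0.003(c − d')/c = 0.0022 ≥ f_y/E_s = 0.0021, so compression steel does yield.
M_n = (A_s − A'_s) f_y (d − a/2) + A'_s f_y (d − d') = [1440600 × (520 − 81.685) + 466200 × (520 − 51)] × 10⁻⁶ = 631.44 + 218.65 = 850.09 kN·m.

M_n ≈ 850 kN·m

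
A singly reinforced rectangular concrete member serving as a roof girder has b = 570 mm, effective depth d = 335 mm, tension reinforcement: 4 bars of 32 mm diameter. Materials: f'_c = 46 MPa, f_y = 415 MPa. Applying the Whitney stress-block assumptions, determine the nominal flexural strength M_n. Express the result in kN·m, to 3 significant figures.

M_n ≈ 407 kN·m

A_s = 4 × 804 = 3216 mm².
T = A_s f_y = 3216 × 415 = 1334640 N = 1334.64 kN.
From C = T: a = T/(0.85 f'_c b) = 1334640/(0.85 × 46 × 570) = 59.88 mm.
M_n = T(d − a/2) = 1334.64 kN × (335 − 29.94) mm = 407.15 kN·m.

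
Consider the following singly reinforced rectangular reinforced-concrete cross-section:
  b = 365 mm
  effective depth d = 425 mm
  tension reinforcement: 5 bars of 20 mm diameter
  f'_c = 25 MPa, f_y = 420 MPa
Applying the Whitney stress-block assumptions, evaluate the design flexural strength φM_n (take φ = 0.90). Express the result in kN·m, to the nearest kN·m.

φM_n ≈ 227 kN·m

A_s = 5 × 314 = 1570 mm².
T = A_s f_y = 1570 × 420 = 659400 N = 659.4 kN.
From C = T: a = T/(0.85 f'_c b) = 659400/(0.85 × 25 × 365) = 85.02 mm.
M_n = T(d − a/2) = 659.4 kN × (425 − 42.51) mm = 252.21 kN·m.
φM_n = 0.90 × 252.21 = 226.99 kN·m.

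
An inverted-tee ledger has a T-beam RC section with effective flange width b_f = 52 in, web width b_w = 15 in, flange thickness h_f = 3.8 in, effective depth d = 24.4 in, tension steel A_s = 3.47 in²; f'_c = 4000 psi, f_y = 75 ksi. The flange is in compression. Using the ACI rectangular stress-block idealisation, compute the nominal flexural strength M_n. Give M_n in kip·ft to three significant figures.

M_n ≈ 513 kip·ft

Tension: T = A_s f_y = 3.47 × 75 = 260.25 kips.
Try a within the flange: a = T/(0.85 f'_c b_f) = 260.25/(0.85 × 4 × 52) = 1.472 in.
Since a = 1.472 ≤ h_f = 3.8 in, the stress block lies entirely in the flange; analyse as a rectangular beam of width b_f.
M_n = T(d − a/2) = 260.25 × (24.4 − 0.736) = 6158.6 kip·in.
M_n = 6158.6/12 = 513.22 kip·ft.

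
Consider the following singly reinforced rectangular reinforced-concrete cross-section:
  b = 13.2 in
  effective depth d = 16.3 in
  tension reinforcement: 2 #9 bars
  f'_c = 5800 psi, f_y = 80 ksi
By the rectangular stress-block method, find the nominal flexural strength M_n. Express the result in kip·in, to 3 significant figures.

M_n ≈ 2410 kip·in

A_s = 2 × 1 = 2 in².
T = A_s f_y = 2 × 80 = 160 kips.
a = T/(0.85 f'_c b) = 160/(0.85 × 5.8 × 13.2) = 2.459 in.
M_n = T(d − a/2) = 160 × (16.3 − 1.2295) = 2411.3 kip·in.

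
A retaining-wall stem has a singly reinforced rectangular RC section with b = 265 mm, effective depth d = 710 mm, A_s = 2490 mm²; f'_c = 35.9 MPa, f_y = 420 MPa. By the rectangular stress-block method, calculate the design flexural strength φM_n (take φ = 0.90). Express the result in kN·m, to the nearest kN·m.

φM_n ≈ 607 kN·m

T = A_s f_y = 2490 × 420 = 1045800 N = 1045.8 kN.
From C = T: a = T/(0.85 f'_c b) = 1045800/(0.85 × 35.9 × 265) = 129.33 mm.
M_n = T(d − a/2) = 1045.8 kN × (710 − 64.665) mm = 674.89 kN·m.
φM_n = 0.90 × 674.89 = 607.40 kN·m.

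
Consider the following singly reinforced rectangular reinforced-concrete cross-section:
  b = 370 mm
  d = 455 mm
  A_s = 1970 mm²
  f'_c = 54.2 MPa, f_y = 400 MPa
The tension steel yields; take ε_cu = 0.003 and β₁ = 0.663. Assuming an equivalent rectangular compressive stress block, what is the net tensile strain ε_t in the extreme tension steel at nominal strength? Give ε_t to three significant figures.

ε_t ≈ 0.0166

a = A_s f_y/(0.85 f'_c b) = 46.23 mm.
β₁ = 0.663, so c = a/β₁ = 46.23/0.663 = 69.73 mm.
From the linear strain diagram with ε_cu = 0.003: ε_t = 0.003 (d − c)/c = 0.003 × (455 − 69.73)/69.73 = 0.0166.
Since ε_t ≥ 0.005, the section is tension-controlled.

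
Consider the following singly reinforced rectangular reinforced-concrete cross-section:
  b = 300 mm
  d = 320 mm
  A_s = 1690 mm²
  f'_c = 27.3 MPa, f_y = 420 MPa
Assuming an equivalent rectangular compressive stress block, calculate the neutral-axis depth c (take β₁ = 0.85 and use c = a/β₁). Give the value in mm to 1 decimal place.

c ≈ 120.0 mm

T = A_s f_y = 1690 × 420 = 709800 N = 709.8 kN.
Setting C = 0.85 f'_c a b equal to T: a = 709800/(0.85 × 27.3 × 300) = 101.961 mm.
With β₁ = 0.85, c = a/β₁ = 101.961/0.85 = 120.0 mm.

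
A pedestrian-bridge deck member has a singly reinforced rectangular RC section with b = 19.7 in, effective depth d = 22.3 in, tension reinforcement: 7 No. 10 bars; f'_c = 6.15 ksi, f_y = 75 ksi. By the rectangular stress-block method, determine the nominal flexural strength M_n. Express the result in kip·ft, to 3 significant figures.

A_s = 7 × 1.27 = 8.89 in².
T = A_s f_y = 8.89 × 75 = 666.75 kips.
a = T/(0.85 f'_c b) = 666.75/(0.85 × 6.15 × 19.7) = 6.474 in.
M_n = T(d − a/2) = 666.75 × (22.3 − 3.237) = 12710.3 kip·in = 12710.3/12 = 1059.19 kip·ft.

M_n ≈ 1060 kip·ft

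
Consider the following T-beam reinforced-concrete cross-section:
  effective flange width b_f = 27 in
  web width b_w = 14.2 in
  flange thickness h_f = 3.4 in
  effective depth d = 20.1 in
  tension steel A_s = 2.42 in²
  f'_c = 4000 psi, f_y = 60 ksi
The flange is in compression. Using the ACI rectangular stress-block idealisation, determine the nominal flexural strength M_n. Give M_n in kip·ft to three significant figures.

Tension: T = A_s f_y = 2.42 × 60 = 145.2 kips.
Try a within the flange: a = T/(0.85 f'_c b_f) = 145.2/(0.85 × 4 × 27) = 1.582 in.
Since a = 1.582 ≤ h_f = 3.4 in, the stress block lies entirely in the flange; analyse as a rectangular beam of width b_f.
M_n = T(d − a/2) = 145.2 × (20.1 − 0.791) = 2803.7 kip·in.
M_n = 2803.7/12 = 233.64 kip·ft.

M_n ≈ 234 kip·ft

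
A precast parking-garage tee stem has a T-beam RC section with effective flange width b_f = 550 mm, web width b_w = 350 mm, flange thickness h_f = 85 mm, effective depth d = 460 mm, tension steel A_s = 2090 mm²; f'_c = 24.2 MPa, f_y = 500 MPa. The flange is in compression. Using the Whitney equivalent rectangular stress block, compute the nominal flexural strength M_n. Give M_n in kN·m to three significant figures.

Tension: T = A_s f_y = 2090 × 500 = 1045000 N.
Try a within the flange: a = T/(0.85 f'_c b_f) = 1045000/(0.85 × 24.2 × 550) = 92.37 mm.
a = 92.37 > h_f = 85 mm: the block extends into the web. Split into flange-overhang and web parts.
C_f = 0.85 f'_c (b_f − b_w) h_f = 0.85 × 24.2 × (550 − 350) × 85 = 349690 N.
Remaining web compression depth: a_w = (T − C_f)/(0.85 f'_c b_w) = (1045000 − 349690)/(0.85 × 24.2 × 350) = 96.58 mm.
M_n = C_f(d − h_f/2) + (T − C_f)(d − a_w/2) = 349690 × (460 − 42.5) + 695310 × (460 − 48.29) = 146.00 + 286.27 = 432.27 × 10⁶ N·mm.
M_n = 432.27 kN·m.

M_n ≈ 432 kN·m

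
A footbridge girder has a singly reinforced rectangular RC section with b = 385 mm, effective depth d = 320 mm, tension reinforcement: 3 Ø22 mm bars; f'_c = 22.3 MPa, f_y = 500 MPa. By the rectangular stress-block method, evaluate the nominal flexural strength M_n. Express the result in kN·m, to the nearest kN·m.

A_s = 3 × 380 = 1140 mm².
T = A_s f_y = 1140 × 500 = 570000 N = 570 kN.
From C = T: a = T/(0.85 f'_c b) = 570000/(0.85 × 22.3 × 385) = 78.11 mm.
M_n = T(d − a/2) = 570 kN × (320 − 39.055) mm = 160.14 kN·m.

M_n ≈ 160 kN·m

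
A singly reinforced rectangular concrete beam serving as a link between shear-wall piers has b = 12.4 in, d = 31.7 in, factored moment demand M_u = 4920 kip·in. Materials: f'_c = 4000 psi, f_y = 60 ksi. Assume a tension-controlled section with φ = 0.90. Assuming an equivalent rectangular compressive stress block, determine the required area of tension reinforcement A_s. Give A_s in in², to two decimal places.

A_s ≈ 3.09 in²

M_n = M_u/φ = 4920/0.90 = 5466.67 kip·in.
From M_n = 0.85 f'_c a b (d − a/2):
a = d − √(d² − 2M_n/(0.85 f'_c b)) = 31.7 − √(31.7² − 2 × 5466.67/(0.85 × 4 × 12.4)) = 4.395 in.
A_s = 0.85 f'_c a b / f_y = 0.85 × 4 × 4.395 × 12.4 / 60 = 3.088 in².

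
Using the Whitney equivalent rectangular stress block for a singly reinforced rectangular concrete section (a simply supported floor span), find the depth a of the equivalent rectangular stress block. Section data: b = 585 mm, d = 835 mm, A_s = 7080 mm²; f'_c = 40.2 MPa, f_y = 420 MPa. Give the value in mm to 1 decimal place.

T = A_s f_y = 7080 × 420 = 2973600 N = 2973.6 kN.
Setting C = 0.85 f'_c a b equal to T: a = 2973600/(0.85 × 40.2 × 585) = 148.8 mm.

a ≈ 148.8 mm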